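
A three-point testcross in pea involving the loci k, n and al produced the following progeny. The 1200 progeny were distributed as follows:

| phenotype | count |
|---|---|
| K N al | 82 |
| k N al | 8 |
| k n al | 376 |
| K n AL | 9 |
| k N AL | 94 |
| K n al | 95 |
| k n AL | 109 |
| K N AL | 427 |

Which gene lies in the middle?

n

The two most frequent reciprocal classes, K N AL and k n al, are the parental types, so the F1 was K N AL / k n al.
The two rarest classes, K n AL and k N al, are the double crossovers. Comparing them with the parentals, only the n allele has switched, so n is the middle locus and the order is al – n – k.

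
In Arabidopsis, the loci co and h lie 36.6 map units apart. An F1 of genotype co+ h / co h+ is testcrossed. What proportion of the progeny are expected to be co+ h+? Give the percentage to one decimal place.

A map distance of 36.6 map units corresponds to a recombination frequency of 0.366.
The F1 is co+ h / co h+, so co+ h+ is a recombinant gamete class with expected frequency r/2 = 0.366/2 = 0.1830.
That is 0.1830 = 18.3% of the progeny.

18.3%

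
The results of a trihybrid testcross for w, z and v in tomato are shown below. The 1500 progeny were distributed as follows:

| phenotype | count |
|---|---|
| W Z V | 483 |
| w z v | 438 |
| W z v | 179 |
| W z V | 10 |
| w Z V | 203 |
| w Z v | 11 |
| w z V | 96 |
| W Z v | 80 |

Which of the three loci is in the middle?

z

The two most frequent reciprocal classes, W Z V and w z v, are the parental types, so the F1 was W Z V / w z v.
The two rarest classes, W z V and w Z v, are the double crossovers. Comparing them with the parentals, only the z allele has switched, so z is the middle locus and the order is v – z – w.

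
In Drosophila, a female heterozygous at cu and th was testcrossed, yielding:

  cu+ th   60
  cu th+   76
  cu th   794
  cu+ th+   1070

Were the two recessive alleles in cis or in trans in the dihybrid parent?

cis

The two most frequent classes are cu+ th+ (1070) and cu th (794); these are the parental (non-recombinant) types.
So the F1 carried cu+ th+ on one chromosome and cu th on the other — the recessive alleles are on the same chromosome (cis / coupling).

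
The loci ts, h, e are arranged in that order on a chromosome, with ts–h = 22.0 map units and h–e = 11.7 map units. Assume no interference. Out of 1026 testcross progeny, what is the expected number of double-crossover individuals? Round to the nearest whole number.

Map distances give recombination frequencies of 0.220 and 0.117 for the two intervals.
With no interference, expected double-crossover frequency = 0.220 × 0.117 = 0.02574.
Expected number = 0.02574 × 1026 = 26.41 ≈ 26.

26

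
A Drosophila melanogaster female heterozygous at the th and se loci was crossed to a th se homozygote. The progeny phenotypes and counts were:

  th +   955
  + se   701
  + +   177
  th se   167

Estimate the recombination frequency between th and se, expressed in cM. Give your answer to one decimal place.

17.2 cM

The two most frequent classes, + se (701) and th + (955), are the parental types, so the F1 was + se / th +.
The recombinant classes are + + and th se: 177 + 167 = 344.
Recombination frequency = 344/2000 = 0.1720 ≈ 17.2%, i.e. 17.2 cM.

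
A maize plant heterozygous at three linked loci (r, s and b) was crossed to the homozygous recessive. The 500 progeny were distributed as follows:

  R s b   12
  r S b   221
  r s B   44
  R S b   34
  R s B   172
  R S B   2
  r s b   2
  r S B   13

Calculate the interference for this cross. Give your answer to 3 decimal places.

The two most frequent reciprocal classes, R s B and r S b, are the parental types, so the F1 was R s B / r S b.
The two rarest classes, R S B and r s b, are the double crossovers. Comparing them with the parentals, only the s allele has switched, so s is the middle locus and the order is r – s – b.
r–s: (78 + 4)/500 = 0.1640; s–b: (25 + 4)/500 = 0.0580.
Expected DCO frequency = 0.1640 × 0.0580 ≈ 0.00951; observed = 4/500 ≈ 0.00800.
Coefficient of coincidence = 0.00800/0.00951 ≈ 0.841; interference = 1 − 0.841 = 0.159.

0.159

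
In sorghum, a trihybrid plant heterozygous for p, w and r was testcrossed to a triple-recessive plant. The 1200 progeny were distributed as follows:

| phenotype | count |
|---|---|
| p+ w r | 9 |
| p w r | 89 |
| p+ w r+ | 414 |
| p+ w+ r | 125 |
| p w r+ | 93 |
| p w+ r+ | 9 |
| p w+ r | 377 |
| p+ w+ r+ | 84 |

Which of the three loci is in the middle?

r

The two most frequent reciprocal classes, p+ w r+ and p w+ r, are the parental types, so the F1 was p+ w r+ / p w+ r.
The two rarest classes, p+ w r and p w+ r+, are the double crossovers. Comparing them with the parentals, only the r allele has switched, so r is the middle locus and the order is p – r – w.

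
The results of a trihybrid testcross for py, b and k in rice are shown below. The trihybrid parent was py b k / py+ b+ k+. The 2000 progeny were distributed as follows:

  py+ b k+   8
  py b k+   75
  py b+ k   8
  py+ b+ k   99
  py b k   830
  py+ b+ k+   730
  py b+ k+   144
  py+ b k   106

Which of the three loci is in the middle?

The two rarest classes, py b+ k and py+ b k+, are the double crossovers. Comparing them with the parentals, only the b allele has switched, so b is the middle locus and the order is k – b – py.

b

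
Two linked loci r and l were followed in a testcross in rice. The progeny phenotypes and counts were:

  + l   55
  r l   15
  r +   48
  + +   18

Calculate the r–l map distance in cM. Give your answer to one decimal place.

The two most frequent classes, + l (55) and r + (48), are the parental types, so the F1 was + l / r +.
The recombinant classes are + + and r l: 18 + 15 = 33.
Recombination frequency = 33/136 = 0.2426 ≈ 24.3%, i.e. 24.3 cM.

24.3 cM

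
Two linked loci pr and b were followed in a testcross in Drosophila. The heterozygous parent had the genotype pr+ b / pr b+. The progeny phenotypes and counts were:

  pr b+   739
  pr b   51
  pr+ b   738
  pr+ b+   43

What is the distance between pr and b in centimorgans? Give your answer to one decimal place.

The recombinant classes are pr+ b+ and pr b: 43 + 51 = 94.
Recombination frequency = 94/1571 = 0.0598 ≈ 6.0%, i.e. 6.0 centimorgans.

6.0 centimorgans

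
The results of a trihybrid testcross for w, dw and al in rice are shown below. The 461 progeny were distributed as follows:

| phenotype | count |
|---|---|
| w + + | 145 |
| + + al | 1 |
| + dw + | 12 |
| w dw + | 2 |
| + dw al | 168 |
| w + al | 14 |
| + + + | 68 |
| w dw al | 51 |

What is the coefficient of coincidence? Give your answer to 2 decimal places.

0.39

The two most frequent reciprocal classes, w + + and + dw al, are the parental types, so the F1 was w + + / + dw al.
The two rarest classes, w dw + and + + al, are the double crossovers. Comparing them with the parentals, only the dw allele has switched, so dw is the middle locus and the order is w – dw – al.
w–dw: (119 + 3)/461 = 0.2646; dw–al: (26 + 3)/461 = 0.0629.
Expected DCO frequency = 0.2646 × 0.0629 ≈ 0.01664; observed = 3/461 ≈ 0.00651.
Coefficient of coincidence = 0.00651/0.01664 ≈ 0.39.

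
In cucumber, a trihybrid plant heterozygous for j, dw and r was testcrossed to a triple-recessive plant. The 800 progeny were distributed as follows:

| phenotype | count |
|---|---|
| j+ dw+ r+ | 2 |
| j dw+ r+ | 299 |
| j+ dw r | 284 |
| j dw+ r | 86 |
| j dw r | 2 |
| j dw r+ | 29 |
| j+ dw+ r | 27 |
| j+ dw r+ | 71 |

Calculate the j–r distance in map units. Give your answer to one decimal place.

The two most frequent reciprocal classes, j dw+ r+ and j+ dw r, are the parental types, so the F1 was j dw+ r+ / j+ dw r.
The two rarest classes, j+ dw+ r+ and j dw r, are the double crossovers. Comparing them with the parentals, only the j allele has switched, so j is the middle locus and the order is r – j – dw.
Crossovers in the r–j interval produce the single-crossover classes j dw+ r and j+ dw r+ (86 + 71 = 157) plus the double crossovers (4).
RF(r–j) = (157 + 4) / 800 = 161/800 = 0.2013 → 20.1 map units.

20.1 map units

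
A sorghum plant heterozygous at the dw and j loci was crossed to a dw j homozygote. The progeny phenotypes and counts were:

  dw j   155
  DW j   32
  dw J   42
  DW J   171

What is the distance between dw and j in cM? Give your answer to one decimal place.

The two most frequent classes, DW J (171) and dw j (155), are the parental types, so the F1 was DW J / dw j.
The recombinant classes are DW j and dw J: 32 + 42 = 74.
Recombination frequency = 74/400 = 0.1850 ≈ 18.5%, i.e. 18.5 cM.

18.5 cM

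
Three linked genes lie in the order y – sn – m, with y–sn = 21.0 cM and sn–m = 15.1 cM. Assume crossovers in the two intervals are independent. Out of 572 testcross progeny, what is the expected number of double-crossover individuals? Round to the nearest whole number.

Map distances give recombination frequencies of 0.210 and 0.151 for the two intervals.
With no interference, expected double-crossover frequency = 0.210 × 0.151 = 0.03171.
Expected number = 0.03171 × 572 = 18.14 ≈ 18.

18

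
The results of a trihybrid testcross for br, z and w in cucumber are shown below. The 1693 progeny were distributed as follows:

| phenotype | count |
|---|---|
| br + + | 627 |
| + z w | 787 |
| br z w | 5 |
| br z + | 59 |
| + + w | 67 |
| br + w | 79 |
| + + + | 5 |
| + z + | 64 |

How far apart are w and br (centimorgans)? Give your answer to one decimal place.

The two most frequent reciprocal classes, + z w and br + +, are the parental types, so the F1 was + z w / br + +.
The two rarest classes, br z w and + + +, are the double crossovers. Comparing them with the parentals, only the br allele has switched, so br is the middle locus and the order is w – br – z.
Crossovers in the w–br interval produce the single-crossover classes + z + and br + w (64 + 79 = 143) plus the double crossovers (10).
RF(w–br) = (143 + 10) / 1693 = 153/1693 = 0.0904 → 9.0 centimorgans.

9.0 centimorgans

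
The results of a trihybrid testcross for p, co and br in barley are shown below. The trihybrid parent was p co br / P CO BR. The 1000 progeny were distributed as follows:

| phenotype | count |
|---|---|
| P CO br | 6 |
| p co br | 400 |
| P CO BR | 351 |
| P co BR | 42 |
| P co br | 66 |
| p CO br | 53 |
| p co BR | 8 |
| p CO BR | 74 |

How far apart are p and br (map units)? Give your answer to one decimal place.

The two rarest classes, p co BR and P CO br, are the double crossovers. Comparing them with the parentals, only the br allele has switched, so br is the middle locus and the order is co – br – p.
Crossovers in the br–p interval produce the single-crossover classes P co br and p CO BR (66 + 74 = 140) plus the double crossovers (14).
RF(br–p) = (140 + 14) / 1000 = 154/1000 = 0.1540 → 15.4 map units.

15.4 map units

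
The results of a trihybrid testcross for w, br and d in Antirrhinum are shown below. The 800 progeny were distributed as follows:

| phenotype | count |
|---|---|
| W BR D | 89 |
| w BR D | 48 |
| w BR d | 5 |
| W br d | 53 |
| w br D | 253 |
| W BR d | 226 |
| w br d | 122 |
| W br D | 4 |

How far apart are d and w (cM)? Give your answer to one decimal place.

The two most frequent reciprocal classes, W BR d and w br D, are the parental types, so the F1 was W BR d / w br D.
The two rarest classes, w BR d and W br D, are the double crossovers. Comparing them with the parentals, only the w allele has switched, so w is the middle locus and the order is br – w – d.
Crossovers in the w–d interval produce the single-crossover classes W BR D and w br d (89 + 122 = 211) plus the double crossovers (9).
RF(w–d) = (211 + 9) / 800 = 220/800 = 0.2750 → 27.5 cM.

27.5 cM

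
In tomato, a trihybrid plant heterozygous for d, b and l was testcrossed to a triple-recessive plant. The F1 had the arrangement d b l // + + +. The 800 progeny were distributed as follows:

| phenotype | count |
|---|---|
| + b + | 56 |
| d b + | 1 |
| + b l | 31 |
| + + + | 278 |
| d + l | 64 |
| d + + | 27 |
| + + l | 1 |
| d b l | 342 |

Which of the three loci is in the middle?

The two rarest classes, d b + and + + l, are the double crossovers. Comparing them with the parentals, only the l allele has switched, so l is the middle locus and the order is d – l – b.

l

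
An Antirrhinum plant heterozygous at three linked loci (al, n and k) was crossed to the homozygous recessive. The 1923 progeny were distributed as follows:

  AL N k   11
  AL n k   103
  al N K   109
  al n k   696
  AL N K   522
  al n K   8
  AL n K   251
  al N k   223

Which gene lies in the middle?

The two most frequent reciprocal classes, al n k and AL N K, are the parental types, so the F1 was al n k / AL N K.
The two rarest classes, al n K and AL N k, are the double crossovers. Comparing them with the parentals, only the k allele has switched, so k is the middle locus and the order is al – k – n.

k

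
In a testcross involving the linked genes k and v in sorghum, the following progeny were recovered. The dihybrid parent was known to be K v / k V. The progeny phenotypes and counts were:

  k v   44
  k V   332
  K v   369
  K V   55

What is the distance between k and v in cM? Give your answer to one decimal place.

12.4 cM

The recombinant classes are K V and k v: 55 + 44 = 99.
Recombination frequency = 99/800 = 0.1237 ≈ 12.4%, i.e. 12.4 cM.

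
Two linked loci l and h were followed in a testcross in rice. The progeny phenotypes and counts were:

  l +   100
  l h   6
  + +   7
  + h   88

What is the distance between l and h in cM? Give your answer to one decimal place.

The two most frequent classes, + h (88) and l + (100), are the parental types, so the F1 was + h / l +.
The recombinant classes are + + and l h: 7 + 6 = 13.
Recombination frequency = 13/201 = 0.0647 ≈ 6.5%, i.e. 6.5 cM.

6.5 cM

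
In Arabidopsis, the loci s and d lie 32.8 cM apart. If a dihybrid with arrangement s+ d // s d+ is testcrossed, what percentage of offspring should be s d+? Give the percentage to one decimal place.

33.6%

A map distance of 32.8 cM corresponds to a recombination frequency of 0.328.
The F1 is s+ d / s d+, so s d+ is a parental gamete class with expected frequency (1 − r)/2 = 0.672/2 = 0.3360.
That is 0.3360 = 33.6% of the progeny.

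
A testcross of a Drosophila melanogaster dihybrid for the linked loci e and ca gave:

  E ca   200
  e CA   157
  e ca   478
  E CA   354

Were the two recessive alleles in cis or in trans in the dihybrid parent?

The two most frequent classes are E CA (354) and e ca (478); these are the parental (non-recombinant) types.
So the F1 carried E CA on one chromosome and e ca on the other — the recessive alleles are on the same chromosome (cis / coupling).

cis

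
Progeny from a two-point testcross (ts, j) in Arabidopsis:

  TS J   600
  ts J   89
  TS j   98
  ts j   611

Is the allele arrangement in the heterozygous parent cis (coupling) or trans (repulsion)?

cis

The two most frequent classes are TS J (600) and ts j (611); these are the parental (non-recombinant) types.
So the F1 carried TS J on one chromosome and ts j on the other — the recessive alleles are on the same chromosome (cis / coupling).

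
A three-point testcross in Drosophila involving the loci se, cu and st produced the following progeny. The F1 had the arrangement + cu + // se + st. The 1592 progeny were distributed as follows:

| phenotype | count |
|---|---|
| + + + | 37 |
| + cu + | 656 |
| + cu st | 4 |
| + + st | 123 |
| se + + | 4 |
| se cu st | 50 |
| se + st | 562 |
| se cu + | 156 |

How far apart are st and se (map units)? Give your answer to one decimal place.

The two rarest classes, + cu st and se + +, are the double crossovers. Comparing them with the parentals, only the st allele has switched, so st is the middle locus and the order is se – st – cu.
Crossovers in the se–st interval produce the single-crossover classes se cu + and + + st (156 + 123 = 279) plus the double crossovers (8).
RF(se–st) = (279 + 8) / 1592 = 287/1592 = 0.1803 → 18.0 map units.

18.0 map units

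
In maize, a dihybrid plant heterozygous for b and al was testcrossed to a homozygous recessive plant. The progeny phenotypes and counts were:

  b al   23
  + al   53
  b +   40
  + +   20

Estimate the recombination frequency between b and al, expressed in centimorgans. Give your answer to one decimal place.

31.6 centimorgans

The two most frequent classes, + al (53) and b + (40), are the parental types, so the F1 was + al / b +.
The recombinant classes are + + and b al: 20 + 23 = 43.
Recombination frequency = 43/136 = 0.3162 ≈ 31.6%, i.e. 31.6 centimorgans.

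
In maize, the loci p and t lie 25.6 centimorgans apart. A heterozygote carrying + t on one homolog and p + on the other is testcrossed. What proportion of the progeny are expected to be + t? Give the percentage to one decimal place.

37.2%

A map distance of 25.6 centimorgans corresponds to a recombination frequency of 0.256.
The F1 is + t / p +, so + t is a parental gamete class with expected frequency (1 − r)/2 = 0.744/2 = 0.3720.
That is 0.3720 = 37.2% of the progeny.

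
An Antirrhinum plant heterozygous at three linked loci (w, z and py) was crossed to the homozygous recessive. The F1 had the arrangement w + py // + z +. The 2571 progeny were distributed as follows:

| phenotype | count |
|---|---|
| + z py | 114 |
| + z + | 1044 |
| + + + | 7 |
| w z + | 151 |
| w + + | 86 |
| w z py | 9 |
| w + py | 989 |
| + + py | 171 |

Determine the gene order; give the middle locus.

The two rarest classes, w z py and + + +, are the double crossovers. Comparing them with the parentals, only the z allele has switched, so z is the middle locus and the order is py – z – w.

z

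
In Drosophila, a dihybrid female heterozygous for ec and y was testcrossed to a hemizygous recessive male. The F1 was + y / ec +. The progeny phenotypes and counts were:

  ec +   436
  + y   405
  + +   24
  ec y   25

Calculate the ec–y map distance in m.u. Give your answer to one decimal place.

5.5 m.u.

The recombinant classes are + + and ec y: 24 + 25 = 49.
Recombination frequency = 49/890 = 0.0551 ≈ 5.5%, i.e. 5.5 m.u.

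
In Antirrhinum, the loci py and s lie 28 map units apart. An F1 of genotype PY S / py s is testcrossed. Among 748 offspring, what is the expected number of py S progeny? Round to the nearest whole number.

A map distance of 28 map units corresponds to a recombination frequency of 0.280.
The F1 is PY S / py s, so py S is a recombinant gamete class with expected frequency r/2 = 0.280/2 = 0.1400.
Expected number = 0.1400 × 748 = 104.72 ≈ 105.

105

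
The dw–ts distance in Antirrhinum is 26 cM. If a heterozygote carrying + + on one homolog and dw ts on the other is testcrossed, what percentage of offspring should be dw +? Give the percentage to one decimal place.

A map distance of 26 cM corresponds to a recombination frequency of 0.260.
The F1 is + + / dw ts, so dw + is a recombinant gamete class with expected frequency r/2 = 0.260/2 = 0.1300.
That is 0.1300 = 13.0% of the progeny.

13.0%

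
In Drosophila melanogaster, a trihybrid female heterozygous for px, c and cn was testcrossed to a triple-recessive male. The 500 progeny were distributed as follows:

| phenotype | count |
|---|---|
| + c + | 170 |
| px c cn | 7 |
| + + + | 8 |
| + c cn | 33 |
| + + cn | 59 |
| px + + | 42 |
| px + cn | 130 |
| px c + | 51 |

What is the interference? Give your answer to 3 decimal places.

0.333

The two most frequent reciprocal classes, + c + and px + cn, are the parental types, so the F1 was + c + / px + cn.
The two rarest classes, + + + and px c cn, are the double crossovers. Comparing them with the parentals, only the c allele has switched, so c is the middle locus and the order is px – c – cn.
px–c: (110 + 15)/500 = 0.2500; c–cn: (75 + 15)/500 = 0.1800.
Expected DCO frequency = 0.2500 × 0.1800 ≈ 0.04500; observed = 15/500 ≈ 0.03000.
Coefficient of coincidence = 0.03000/0.04500 ≈ 0.667; interference = 1 − 0.667 = 0.333.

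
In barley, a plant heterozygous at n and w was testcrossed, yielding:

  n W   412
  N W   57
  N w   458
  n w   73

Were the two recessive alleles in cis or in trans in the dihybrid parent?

trans

The two most frequent classes are N w (458) and n W (412); these are the parental (non-recombinant) types.
So the F1 carried N w on one chromosome and n W on the other — the recessive alleles are on opposite chromosomes (trans / repulsion).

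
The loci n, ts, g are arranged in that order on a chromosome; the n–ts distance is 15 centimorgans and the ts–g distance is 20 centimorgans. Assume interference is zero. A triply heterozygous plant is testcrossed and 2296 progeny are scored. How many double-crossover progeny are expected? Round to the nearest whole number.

69

Map distances give recombination frequencies of 0.150 and 0.200 for the two intervals.
With no interference, expected double-crossover frequency = 0.150 × 0.200 = 0.03000.
Expected number = 0.03000 × 2296 = 68.88 ≈ 69.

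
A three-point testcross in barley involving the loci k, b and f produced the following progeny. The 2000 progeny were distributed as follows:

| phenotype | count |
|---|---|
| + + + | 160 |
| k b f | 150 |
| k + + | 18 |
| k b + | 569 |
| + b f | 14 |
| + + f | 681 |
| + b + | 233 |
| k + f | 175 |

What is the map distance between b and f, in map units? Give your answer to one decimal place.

The two most frequent reciprocal classes, k b + and + + f, are the parental types, so the F1 was k b + / + + f.
The two rarest classes, k + + and + b f, are the double crossovers. Comparing them with the parentals, only the b allele has switched, so b is the middle locus and the order is f – b – k.
Crossovers in the f–b interval produce the single-crossover classes k b f and + + + (150 + 160 = 310) plus the double crossovers (32).
RF(f–b) = (310 + 32) / 2000 = 342/2000 = 0.1710 → 17.1 map units.

17.1 map units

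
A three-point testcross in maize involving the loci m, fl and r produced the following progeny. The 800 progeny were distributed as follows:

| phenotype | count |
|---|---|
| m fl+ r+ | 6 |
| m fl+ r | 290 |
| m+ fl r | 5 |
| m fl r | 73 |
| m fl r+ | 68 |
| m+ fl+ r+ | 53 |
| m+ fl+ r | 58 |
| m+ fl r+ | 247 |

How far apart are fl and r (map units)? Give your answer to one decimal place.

The two most frequent reciprocal classes, m fl+ r and m+ fl r+, are the parental types, so the F1 was m fl+ r / m+ fl r+.
The two rarest classes, m fl+ r+ and m+ fl r, are the double crossovers. Comparing them with the parentals, only the r allele has switched, so r is the middle locus and the order is fl – r – m.
Crossovers in the fl–r interval produce the single-crossover classes m fl r and m+ fl+ r+ (73 + 53 = 126) plus the double crossovers (11).
RF(fl–r) = (126 + 11) / 800 = 137/800 = 0.1713 → 17.1 map units.

17.1 map units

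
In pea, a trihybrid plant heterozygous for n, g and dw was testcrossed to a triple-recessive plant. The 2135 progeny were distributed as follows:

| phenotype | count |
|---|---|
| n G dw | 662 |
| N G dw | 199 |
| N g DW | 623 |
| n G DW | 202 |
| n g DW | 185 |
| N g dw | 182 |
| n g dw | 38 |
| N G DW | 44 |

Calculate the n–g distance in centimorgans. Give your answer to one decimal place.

21.8 centimorgans

The two most frequent reciprocal classes, n G dw and N g DW, are the parental types, so the F1 was n G dw / N g DW.
The two rarest classes, n g dw and N G DW, are the double crossovers. Comparing them with the parentals, only the g allele has switched, so g is the middle locus and the order is dw – g – n.
Crossovers in the g–n interval produce the single-crossover classes N G dw and n g DW (199 + 185 = 384) plus the double crossovers (82).
RF(g–n) = (384 + 82) / 2135 = 466/2135 = 0.2183 → 21.8 centimorgans.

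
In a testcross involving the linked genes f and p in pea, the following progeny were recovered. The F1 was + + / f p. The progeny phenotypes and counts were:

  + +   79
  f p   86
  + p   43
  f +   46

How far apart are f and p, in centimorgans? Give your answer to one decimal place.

The recombinant classes are + p and f +: 43 + 46 = 89.
Recombination frequency = 89/254 = 0.3504 ≈ 35.0%, i.e. 35.0 centimorgans.

35.0 centimorgans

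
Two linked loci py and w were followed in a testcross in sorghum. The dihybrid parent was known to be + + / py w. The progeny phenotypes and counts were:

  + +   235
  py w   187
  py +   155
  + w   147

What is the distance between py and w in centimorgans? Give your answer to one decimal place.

41.7 centimorgans

The recombinant classes are + w and py +: 147 + 155 = 302.
Recombination frequency = 302/724 = 0.4171 ≈ 41.7%, i.e. 41.7 centimorgans.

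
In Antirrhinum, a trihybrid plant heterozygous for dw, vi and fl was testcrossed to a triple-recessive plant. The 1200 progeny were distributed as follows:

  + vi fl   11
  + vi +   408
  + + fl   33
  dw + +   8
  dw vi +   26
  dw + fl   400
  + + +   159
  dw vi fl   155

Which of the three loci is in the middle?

fl

The two most frequent reciprocal classes, dw + fl and + vi +, are the parental types, so the F1 was dw + fl / + vi +.
The two rarest classes, dw + + and + vi fl, are the double crossovers. Comparing them with the parentals, only the fl allele has switched, so fl is the middle locus and the order is dw – fl – vi.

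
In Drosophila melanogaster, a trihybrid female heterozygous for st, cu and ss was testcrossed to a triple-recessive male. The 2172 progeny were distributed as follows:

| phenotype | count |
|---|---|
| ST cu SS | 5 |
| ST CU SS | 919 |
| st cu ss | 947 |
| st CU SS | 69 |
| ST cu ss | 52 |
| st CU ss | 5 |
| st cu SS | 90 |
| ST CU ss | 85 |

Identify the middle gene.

The two most frequent reciprocal classes, st cu ss and ST CU SS, are the parental types, so the F1 was st cu ss / ST CU SS.
The two rarest classes, st CU ss and ST cu SS, are the double crossovers. Comparing them with the parentals, only the cu allele has switched, so cu is the middle locus and the order is st – cu – ss.

cu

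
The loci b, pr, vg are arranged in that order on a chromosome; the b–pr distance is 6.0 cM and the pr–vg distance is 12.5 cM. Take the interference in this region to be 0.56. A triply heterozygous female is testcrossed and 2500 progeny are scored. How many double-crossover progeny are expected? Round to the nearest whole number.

Map distances give recombination frequencies of 0.060 and 0.125 for the two intervals.
With interference 0.56 (so coincidence = 0.44), expected double-crossover frequency = 0.060 × 0.125 × 0.44 = 0.00330.
Expected number = 0.00330 × 2500 = 8.25 ≈ 8.

8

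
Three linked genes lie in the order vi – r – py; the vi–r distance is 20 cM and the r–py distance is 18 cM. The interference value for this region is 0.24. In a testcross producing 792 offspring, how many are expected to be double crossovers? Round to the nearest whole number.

22

Map distances give recombination frequencies of 0.200 and 0.180 for the two intervals.
With interference 0.24 (so coincidence = 0.76), expected double-crossover frequency = 0.200 × 0.180 × 0.76 = 0.02736.
Expected number = 0.02736 × 792 = 21.67 ≈ 22.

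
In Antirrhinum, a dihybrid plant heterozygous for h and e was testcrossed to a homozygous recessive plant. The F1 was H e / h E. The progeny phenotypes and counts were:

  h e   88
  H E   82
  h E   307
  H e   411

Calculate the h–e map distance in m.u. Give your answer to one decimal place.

The recombinant classes are H E and h e: 82 + 88 = 170.
Recombination frequency = 170/888 = 0.1914 ≈ 19.1%, i.e. 19.1 m.u.

19.1 m.u.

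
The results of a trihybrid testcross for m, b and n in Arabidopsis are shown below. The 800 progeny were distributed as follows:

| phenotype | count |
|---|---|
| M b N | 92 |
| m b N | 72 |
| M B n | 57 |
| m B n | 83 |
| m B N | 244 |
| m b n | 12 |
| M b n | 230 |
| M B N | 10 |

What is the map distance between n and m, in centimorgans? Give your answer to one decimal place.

24.6 centimorgans

The two most frequent reciprocal classes, M b n and m B N, are the parental types, so the F1 was M b n / m B N.
The two rarest classes, m b n and M B N, are the double crossovers. Comparing them with the parentals, only the m allele has switched, so m is the middle locus and the order is b – m – n.
Crossovers in the m–n interval produce the single-crossover classes M b N and m B n (92 + 83 = 175) plus the double crossovers (22).
RF(m–n) = (175 + 22) / 800 = 197/800 = 0.2462 → 24.6 centimorgans.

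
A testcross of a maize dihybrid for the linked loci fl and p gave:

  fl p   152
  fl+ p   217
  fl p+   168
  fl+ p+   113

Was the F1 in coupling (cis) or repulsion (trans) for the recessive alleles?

trans

The two most frequent classes are fl+ p (217) and fl p+ (168); these are the parental (non-recombinant) types.
So the F1 carried fl+ p on one chromosome and fl p+ on the other — the recessive alleles are on opposite chromosomes (trans / repulsion).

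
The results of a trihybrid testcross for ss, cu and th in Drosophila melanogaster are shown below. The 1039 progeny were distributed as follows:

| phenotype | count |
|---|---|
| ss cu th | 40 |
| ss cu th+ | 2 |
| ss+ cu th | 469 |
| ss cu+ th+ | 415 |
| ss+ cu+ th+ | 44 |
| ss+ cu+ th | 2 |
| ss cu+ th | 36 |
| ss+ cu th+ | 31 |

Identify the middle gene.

The two most frequent reciprocal classes, ss+ cu th and ss cu+ th+, are the parental types, so the F1 was ss+ cu th / ss cu+ th+.
The two rarest classes, ss+ cu+ th and ss cu th+, are the double crossovers. Comparing them with the parentals, only the cu allele has switched, so cu is the middle locus and the order is ss – cu – th.

cu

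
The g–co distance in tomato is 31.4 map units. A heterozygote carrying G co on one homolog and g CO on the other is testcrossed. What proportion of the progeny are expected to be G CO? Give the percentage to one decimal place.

15.7%

A map distance of 31.4 map units corresponds to a recombination frequency of 0.314.
The F1 is G co / g CO, so G CO is a recombinant gamete class with expected frequency r/2 = 0.314/2 = 0.1570.
That is 0.1570 = 15.7% of the progeny.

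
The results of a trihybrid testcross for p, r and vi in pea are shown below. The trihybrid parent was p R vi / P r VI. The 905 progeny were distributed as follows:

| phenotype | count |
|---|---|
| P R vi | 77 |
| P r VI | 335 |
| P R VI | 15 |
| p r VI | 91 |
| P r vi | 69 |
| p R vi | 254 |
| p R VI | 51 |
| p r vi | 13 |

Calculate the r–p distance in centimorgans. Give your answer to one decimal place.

The two rarest classes, p r vi and P R VI, are the double crossovers. Comparing them with the parentals, only the r allele has switched, so r is the middle locus and the order is vi – r – p.
Crossovers in the r–p interval produce the single-crossover classes P R vi and p r VI (77 + 91 = 168) plus the double crossovers (28).
RF(r–p) = (168 + 28) / 905 = 196/905 = 0.2166 → 21.7 centimorgans.

21.7 centimorgans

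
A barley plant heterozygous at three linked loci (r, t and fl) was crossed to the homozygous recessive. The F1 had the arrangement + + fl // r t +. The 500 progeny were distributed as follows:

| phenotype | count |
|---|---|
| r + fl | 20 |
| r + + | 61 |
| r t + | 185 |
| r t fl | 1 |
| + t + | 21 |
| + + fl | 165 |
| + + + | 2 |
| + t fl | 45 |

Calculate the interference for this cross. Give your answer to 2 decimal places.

0.69

The two rarest classes, + + + and r t fl, are the double crossovers. Comparing them with the parentals, only the fl allele has switched, so fl is the middle locus and the order is r – fl – t.
r–fl: (41 + 3)/500 = 0.0880; fl–t: (106 + 3)/500 = 0.2180.
Expected DCO frequency = 0.0880 × 0.2180 ≈ 0.01918; observed = 3/500 ≈ 0.00600.
Coefficient of coincidence = 0.00600/0.01918 ≈ 0.31; interference = 1 − 0.31 = 0.69.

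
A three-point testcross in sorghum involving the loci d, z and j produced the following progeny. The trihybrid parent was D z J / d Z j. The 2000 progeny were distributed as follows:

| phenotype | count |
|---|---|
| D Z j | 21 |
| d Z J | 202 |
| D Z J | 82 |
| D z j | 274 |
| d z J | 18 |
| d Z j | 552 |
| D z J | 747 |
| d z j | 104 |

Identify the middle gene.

The two rarest classes, d z J and D Z j, are the double crossovers. Comparing them with the parentals, only the d allele has switched, so d is the middle locus and the order is z – d – j.

d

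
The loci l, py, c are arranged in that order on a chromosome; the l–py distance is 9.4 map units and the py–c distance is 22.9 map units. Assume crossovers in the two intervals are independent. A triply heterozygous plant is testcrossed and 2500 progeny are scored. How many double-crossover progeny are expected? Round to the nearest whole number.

Map distances give recombination frequencies of 0.094 and 0.229 for the two intervals.
With no interference, expected double-crossover frequency = 0.094 × 0.229 = 0.02153.
Expected number = 0.02153 × 2500 = 53.81 ≈ 54.

54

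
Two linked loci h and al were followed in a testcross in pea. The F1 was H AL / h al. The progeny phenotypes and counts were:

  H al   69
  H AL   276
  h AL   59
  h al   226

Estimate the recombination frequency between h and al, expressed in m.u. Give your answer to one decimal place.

The recombinant classes are H al and h AL: 69 + 59 = 128.
Recombination frequency = 128/630 = 0.2032 ≈ 20.3%, i.e. 20.3 m.u.

20.3 m.u.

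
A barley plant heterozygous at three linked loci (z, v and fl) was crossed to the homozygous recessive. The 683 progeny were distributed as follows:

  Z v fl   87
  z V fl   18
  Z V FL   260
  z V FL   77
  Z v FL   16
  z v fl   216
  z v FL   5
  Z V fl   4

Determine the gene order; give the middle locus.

The two most frequent reciprocal classes, Z V FL and z v fl, are the parental types, so the F1 was Z V FL / z v fl.
The two rarest classes, Z V fl and z v FL, are the double crossovers. Comparing them with the parentals, only the fl allele has switched, so fl is the middle locus and the order is z – fl – v.

fl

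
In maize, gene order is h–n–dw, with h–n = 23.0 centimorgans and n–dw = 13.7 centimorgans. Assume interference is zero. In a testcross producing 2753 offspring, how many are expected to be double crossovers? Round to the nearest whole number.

87

Map distances give recombination frequencies of 0.230 and 0.137 for the two intervals.
With no interference, expected double-crossover frequency = 0.230 × 0.137 = 0.03151.
Expected number = 0.03151 × 2753 = 86.75 ≈ 87.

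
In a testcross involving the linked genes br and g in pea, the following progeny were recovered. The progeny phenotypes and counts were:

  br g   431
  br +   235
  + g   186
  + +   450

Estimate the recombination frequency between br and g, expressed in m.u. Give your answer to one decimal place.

32.3 m.u.

The two most frequent classes, + + (450) and br g (431), are the parental types, so the F1 was + + / br g.
The recombinant classes are + g and br +: 186 + 235 = 421.
Recombination frequency = 421/1302 = 0.3233 ≈ 32.3%, i.e. 32.3 m.u.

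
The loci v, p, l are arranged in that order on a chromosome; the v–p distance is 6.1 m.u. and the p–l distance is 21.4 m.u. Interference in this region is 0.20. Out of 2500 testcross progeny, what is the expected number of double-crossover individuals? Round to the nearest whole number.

Map distances give recombination frequencies of 0.061 and 0.214 for the two intervals.
With interference 0.20 (so coincidence = 0.80), expected double-crossover frequency = 0.061 × 0.214 × 0.80 = 0.01044.
Expected number = 0.01044 × 2500 = 26.11 ≈ 26.

26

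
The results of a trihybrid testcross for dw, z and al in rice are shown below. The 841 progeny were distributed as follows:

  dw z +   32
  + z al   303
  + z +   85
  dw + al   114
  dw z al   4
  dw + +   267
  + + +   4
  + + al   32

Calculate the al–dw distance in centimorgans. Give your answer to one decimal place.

24.6 centimorgans

The two most frequent reciprocal classes, dw + + and + z al, are the parental types, so the F1 was dw + + / + z al.
The two rarest classes, + + + and dw z al, are the double crossovers. Comparing them with the parentals, only the dw allele has switched, so dw is the middle locus and the order is z – dw – al.
Crossovers in the dw–al interval produce the single-crossover classes dw + al and + z + (114 + 85 = 199) plus the double crossovers (8).
RF(dw–al) = (199 + 8) / 841 = 207/841 = 0.2461 → 24.6 centimorgans.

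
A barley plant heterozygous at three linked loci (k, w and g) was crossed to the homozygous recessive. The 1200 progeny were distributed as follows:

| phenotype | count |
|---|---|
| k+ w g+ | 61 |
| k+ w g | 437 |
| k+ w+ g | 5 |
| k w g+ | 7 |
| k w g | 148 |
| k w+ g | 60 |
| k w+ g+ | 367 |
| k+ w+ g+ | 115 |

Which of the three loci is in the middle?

The two most frequent reciprocal classes, k w+ g+ and k+ w g, are the parental types, so the F1 was k w+ g+ / k+ w g.
The two rarest classes, k w g+ and k+ w+ g, are the double crossovers. Comparing them with the parentals, only the w allele has switched, so w is the middle locus and the order is g – w – k.

w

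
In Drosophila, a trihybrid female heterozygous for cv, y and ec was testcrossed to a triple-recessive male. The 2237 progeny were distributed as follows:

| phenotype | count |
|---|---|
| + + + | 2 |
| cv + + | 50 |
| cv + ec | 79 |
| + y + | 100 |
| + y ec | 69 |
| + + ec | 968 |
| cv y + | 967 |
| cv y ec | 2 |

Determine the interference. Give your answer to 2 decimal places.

The two most frequent reciprocal classes, cv y + and + + ec, are the parental types, so the F1 was cv y + / + + ec.
The two rarest classes, cv y ec and + + +, are the double crossovers. Comparing them with the parentals, only the ec allele has switched, so ec is the middle locus and the order is y – ec – cv.
y–ec: (119 + 4)/2237 = 0.0550; ec–cv: (179 + 4)/2237 = 0.0818.
Expected DCO frequency = 0.0550 × 0.0818 ≈ 0.00450; observed = 4/2237 ≈ 0.00179.
Coefficient of coincidence = 0.00179/0.00450 ≈ 0.40; interference = 1 − 0.40 = 0.60.

0.60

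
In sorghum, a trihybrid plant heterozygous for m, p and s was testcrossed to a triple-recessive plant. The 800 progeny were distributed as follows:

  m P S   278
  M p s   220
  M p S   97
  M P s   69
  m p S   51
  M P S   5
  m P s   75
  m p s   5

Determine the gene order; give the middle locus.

m

The two most frequent reciprocal classes, m P S and M p s, are the parental types, so the F1 was m P S / M p s.
The two rarest classes, M P S and m p s, are the double crossovers. Comparing them with the parentals, only the m allele has switched, so m is the middle locus and the order is p – m – s.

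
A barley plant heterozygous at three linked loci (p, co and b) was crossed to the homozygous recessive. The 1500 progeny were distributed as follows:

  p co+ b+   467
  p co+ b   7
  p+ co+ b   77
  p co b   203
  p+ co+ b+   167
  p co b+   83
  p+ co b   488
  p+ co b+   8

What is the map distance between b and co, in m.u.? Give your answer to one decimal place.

11.7 m.u.

The two most frequent reciprocal classes, p+ co b and p co+ b+, are the parental types, so the F1 was p+ co b / p co+ b+.
The two rarest classes, p+ co b+ and p co+ b, are the double crossovers. Comparing them with the parentals, only the b allele has switched, so b is the middle locus and the order is co – b – p.
Crossovers in the co–b interval produce the single-crossover classes p+ co+ b and p co b+ (77 + 83 = 160) plus the double crossovers (15).
RF(co–b) = (160 + 15) / 1500 = 175/1500 = 0.1167 → 11.7 m.u.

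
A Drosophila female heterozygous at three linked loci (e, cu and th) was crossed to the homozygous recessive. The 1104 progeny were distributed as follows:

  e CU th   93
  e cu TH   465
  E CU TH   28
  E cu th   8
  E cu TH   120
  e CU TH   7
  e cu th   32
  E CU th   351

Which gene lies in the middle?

The two most frequent reciprocal classes, e cu TH and E CU th, are the parental types, so the F1 was e cu TH / E CU th.
The two rarest classes, e CU TH and E cu th, are the double crossovers. Comparing them with the parentals, only the cu allele has switched, so cu is the middle locus and the order is th – cu – e.

cu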